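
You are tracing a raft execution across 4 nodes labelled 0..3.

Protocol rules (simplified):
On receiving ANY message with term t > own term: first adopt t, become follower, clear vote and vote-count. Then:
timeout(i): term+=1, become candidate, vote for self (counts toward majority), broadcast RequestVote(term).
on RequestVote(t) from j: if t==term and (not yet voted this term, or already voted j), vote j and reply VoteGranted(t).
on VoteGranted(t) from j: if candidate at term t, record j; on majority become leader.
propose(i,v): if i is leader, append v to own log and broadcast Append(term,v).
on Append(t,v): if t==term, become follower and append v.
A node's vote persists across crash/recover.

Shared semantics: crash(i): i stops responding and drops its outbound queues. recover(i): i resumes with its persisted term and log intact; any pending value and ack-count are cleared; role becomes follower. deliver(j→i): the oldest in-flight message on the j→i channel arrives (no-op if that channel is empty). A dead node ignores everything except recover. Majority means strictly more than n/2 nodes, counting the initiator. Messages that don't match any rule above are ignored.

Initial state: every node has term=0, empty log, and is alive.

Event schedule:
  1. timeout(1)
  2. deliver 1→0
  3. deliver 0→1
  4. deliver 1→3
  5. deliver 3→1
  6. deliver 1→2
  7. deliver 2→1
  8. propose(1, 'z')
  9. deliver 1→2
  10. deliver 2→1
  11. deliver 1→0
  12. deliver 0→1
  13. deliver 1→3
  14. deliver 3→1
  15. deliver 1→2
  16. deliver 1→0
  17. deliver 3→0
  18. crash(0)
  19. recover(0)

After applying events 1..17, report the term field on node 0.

1

step 1 timeout(1): 1={cand,t=1,log=-}
step 2 deliver 1→0: 0={foll,t=1,log=-}
step 3 deliver 0→1: —
step 4 deliver 1→3: 3={foll,t=1,log=-}
step 5 deliver 3→1: 1={lead,t=1,log=-}
step 6 deliver 1→2: 2={foll,t=1,log=-}
step 7 deliver 2→1: —
step 8 propose(1,'z'): 1={lead,t=1,log=z}
step 9 deliver 1→2: 2={foll,t=1,log=z}
step 10 deliver 2→1: —
step 11 deliver 1→0: 0={foll,t=1,log=z}
step 12 deliver 0→1: —
step 13 deliver 1→3: 3={foll,t=1,log=z}
step 14 deliver 3→1: —
step 15 deliver 1→2: —
step 16 deliver 1→0: —
step 17 deliver 3→0: —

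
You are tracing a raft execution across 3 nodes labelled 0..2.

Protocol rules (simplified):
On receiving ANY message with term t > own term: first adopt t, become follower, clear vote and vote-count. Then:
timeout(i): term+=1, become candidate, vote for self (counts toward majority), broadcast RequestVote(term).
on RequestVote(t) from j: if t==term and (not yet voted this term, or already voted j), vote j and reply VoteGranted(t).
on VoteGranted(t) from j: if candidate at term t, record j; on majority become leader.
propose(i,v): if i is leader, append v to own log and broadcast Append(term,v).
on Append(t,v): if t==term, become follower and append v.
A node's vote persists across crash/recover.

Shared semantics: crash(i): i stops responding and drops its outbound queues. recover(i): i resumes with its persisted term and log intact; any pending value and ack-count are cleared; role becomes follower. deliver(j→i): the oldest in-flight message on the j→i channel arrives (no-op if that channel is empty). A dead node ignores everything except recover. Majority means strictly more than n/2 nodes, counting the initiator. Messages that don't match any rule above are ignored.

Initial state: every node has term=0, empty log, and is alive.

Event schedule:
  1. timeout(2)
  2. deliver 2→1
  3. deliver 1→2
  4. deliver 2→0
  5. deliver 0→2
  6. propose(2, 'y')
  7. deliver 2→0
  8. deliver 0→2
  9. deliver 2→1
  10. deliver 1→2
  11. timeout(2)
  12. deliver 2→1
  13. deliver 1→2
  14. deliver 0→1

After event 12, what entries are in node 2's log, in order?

1. timeout(2):  <2:cand t1 ->
2. deliver 2→1:  <1:foll t1 ->
3. deliver 1→2:  <2:lead t1 ->
4. deliver 2→0:  <0:foll t1 ->
5. deliver 0→2:  nop
6. propose(2,'y'):  <2:lead t1 y>
7. deliver 2→0:  <0:foll t1 y>
8. deliver 0→2:  nop
9. deliver 2→1:  <1:foll t1 y>
10. deliver 1→2:  nop
11. timeout(2):  <2:cand t2 y>
12. deliver 2→1:  <1:foll t2 y>

y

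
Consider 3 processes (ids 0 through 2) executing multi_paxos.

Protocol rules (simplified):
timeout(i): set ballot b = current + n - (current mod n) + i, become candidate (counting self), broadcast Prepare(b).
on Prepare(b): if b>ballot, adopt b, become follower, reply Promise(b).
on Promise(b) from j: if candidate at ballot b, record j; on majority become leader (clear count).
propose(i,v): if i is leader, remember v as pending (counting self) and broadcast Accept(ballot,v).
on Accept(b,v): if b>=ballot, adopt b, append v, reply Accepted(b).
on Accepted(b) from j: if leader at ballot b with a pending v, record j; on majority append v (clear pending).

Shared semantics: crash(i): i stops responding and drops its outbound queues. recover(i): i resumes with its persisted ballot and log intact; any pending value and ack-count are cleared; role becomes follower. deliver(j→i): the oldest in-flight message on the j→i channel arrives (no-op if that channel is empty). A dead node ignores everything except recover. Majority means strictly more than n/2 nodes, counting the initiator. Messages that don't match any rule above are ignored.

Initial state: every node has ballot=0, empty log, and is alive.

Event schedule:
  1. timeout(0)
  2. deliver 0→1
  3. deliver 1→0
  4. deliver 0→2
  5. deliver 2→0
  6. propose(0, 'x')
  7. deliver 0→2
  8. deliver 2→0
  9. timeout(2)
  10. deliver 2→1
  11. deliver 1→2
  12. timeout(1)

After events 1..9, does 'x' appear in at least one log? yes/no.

yes

[1] timeout(0) → N0(cand b3 [-])
[2] deliver 0→1 → N1(foll b3 [-])
[3] deliver 1→0 → N0(lead b3 [-])
[4] deliver 0→2 → N2(foll b3 [-])
[5] deliver 2→0 → ∅
[6] propose(0,'x') → ∅
[7] deliver 0→2 → N2(foll b3 [x])
[8] deliver 2→0 → N0(lead b3 [x])
[9] timeout(2) → N2(cand b8 [x])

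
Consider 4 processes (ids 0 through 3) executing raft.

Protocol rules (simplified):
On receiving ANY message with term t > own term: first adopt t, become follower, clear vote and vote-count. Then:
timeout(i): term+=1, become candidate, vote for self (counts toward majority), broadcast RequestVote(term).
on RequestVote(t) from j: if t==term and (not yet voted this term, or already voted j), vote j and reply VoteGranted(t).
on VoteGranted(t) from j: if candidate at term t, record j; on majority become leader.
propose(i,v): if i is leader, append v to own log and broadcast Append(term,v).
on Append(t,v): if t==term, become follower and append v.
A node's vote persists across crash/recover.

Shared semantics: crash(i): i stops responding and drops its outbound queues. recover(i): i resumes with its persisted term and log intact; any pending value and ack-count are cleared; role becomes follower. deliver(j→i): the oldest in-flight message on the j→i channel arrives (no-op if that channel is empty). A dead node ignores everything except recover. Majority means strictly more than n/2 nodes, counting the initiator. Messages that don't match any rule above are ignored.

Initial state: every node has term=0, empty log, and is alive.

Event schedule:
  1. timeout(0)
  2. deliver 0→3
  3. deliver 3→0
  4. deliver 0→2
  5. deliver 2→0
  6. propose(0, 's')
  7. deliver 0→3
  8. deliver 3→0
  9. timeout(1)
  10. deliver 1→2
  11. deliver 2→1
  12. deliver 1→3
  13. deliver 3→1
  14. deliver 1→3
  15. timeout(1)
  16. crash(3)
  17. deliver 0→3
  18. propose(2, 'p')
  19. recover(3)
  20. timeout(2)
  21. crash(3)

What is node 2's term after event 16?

after 1 — timeout(0): n0:cand/t1/[-]
after 2 — deliver 0→3: n3:foll/t1/[-]
after 3 — deliver 3→0: ·
after 4 — deliver 0→2: n2:foll/t1/[-]
after 5 — deliver 2→0: n0:lead/t1/[-]
after 6 — propose(0,'s'): n0:lead/t1/[s]
after 7 — deliver 0→3: n3:foll/t1/[s]
after 8 — deliver 3→0: ·
after 9 — timeout(1): n1:cand/t1/[-]
after 10 — deliver 1→2: ·
after 11 — deliver 2→1: ·
after 12 — deliver 1→3: ·
after 13 — deliver 3→1: ·
after 14 — deliver 1→3: ·
after 15 — timeout(1): n1:cand/t2/[-]
after 16 — crash(3): n3:✗foll/t1/[s]

1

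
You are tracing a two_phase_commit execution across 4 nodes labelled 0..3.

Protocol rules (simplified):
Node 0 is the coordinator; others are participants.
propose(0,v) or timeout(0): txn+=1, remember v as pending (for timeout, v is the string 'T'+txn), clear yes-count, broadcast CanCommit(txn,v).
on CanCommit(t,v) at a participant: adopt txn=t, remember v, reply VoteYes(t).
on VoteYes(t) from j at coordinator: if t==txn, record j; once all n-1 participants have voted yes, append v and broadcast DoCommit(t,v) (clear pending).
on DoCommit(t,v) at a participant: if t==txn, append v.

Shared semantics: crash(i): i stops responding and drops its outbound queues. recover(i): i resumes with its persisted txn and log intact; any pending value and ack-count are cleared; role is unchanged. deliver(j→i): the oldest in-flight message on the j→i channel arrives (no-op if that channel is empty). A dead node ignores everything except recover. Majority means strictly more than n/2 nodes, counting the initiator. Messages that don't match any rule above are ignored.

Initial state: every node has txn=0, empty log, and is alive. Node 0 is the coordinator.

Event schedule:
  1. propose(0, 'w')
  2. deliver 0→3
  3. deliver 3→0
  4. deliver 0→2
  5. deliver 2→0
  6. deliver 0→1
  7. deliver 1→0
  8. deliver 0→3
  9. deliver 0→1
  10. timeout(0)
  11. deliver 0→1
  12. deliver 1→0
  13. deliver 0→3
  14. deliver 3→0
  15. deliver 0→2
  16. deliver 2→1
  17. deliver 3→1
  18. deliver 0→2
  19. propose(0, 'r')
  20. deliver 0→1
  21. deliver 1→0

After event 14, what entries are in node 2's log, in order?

empty

step 1 propose(0,'w'): 0={coor,t=1,log=-}
step 2 deliver 0→3: 3={part,t=1,log=-}
step 3 deliver 3→0: —
step 4 deliver 0→2: 2={part,t=1,log=-}
step 5 deliver 2→0: —
step 6 deliver 0→1: 1={part,t=1,log=-}
step 7 deliver 1→0: 0={coor,t=1,log=w}
step 8 deliver 0→3: 3={part,t=1,log=w}
step 9 deliver 0→1: 1={part,t=1,log=w}
step 10 timeout(0): 0={coor,t=2,log=w}
step 11 deliver 0→1: 1={part,t=2,log=w}
step 12 deliver 1→0: —
step 13 deliver 0→3: 3={part,t=2,log=w}
step 14 deliver 3→0: —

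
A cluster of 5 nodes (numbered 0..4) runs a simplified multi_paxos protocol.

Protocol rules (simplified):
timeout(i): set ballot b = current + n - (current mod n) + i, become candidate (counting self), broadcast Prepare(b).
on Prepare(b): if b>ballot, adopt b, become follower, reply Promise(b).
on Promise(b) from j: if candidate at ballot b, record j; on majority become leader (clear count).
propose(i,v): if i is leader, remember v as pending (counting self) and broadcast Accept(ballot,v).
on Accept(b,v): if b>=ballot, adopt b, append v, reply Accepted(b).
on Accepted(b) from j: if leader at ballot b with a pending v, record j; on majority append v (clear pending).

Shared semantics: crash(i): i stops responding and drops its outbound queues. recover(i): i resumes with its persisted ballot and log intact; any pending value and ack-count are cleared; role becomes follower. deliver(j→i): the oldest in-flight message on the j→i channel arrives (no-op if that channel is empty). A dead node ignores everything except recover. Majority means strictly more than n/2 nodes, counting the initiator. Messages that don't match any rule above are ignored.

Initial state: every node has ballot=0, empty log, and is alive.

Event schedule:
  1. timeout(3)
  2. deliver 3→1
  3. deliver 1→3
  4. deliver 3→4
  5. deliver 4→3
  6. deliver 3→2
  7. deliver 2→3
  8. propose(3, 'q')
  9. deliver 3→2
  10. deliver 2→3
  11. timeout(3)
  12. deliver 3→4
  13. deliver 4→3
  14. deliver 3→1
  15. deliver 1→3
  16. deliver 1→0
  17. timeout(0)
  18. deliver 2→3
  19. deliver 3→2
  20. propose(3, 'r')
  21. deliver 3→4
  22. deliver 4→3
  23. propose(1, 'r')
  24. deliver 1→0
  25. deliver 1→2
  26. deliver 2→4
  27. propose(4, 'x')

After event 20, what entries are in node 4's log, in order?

1. timeout(3):  <3:cand b8 ->
2. deliver 3→1:  <1:foll b8 ->
3. deliver 1→3:  nop
4. deliver 3→4:  <4:foll b8 ->
5. deliver 4→3:  <3:lead b8 ->
6. deliver 3→2:  <2:foll b8 ->
7. deliver 2→3:  nop
8. propose(3,'q'):  nop
9. deliver 3→2:  <2:foll b8 q>
10. deliver 2→3:  nop
11. timeout(3):  <3:cand b13 ->
12. deliver 3→4:  <4:foll b8 q>
13. deliver 4→3:  nop
14. deliver 3→1:  <1:foll b8 q>
15. deliver 1→3:  nop
16. deliver 1→0:  nop
17. timeout(0):  <0:cand b5 ->
18. deliver 2→3:  nop
19. deliver 3→2:  <2:foll b13 q>
20. propose(3,'r'):  nop

q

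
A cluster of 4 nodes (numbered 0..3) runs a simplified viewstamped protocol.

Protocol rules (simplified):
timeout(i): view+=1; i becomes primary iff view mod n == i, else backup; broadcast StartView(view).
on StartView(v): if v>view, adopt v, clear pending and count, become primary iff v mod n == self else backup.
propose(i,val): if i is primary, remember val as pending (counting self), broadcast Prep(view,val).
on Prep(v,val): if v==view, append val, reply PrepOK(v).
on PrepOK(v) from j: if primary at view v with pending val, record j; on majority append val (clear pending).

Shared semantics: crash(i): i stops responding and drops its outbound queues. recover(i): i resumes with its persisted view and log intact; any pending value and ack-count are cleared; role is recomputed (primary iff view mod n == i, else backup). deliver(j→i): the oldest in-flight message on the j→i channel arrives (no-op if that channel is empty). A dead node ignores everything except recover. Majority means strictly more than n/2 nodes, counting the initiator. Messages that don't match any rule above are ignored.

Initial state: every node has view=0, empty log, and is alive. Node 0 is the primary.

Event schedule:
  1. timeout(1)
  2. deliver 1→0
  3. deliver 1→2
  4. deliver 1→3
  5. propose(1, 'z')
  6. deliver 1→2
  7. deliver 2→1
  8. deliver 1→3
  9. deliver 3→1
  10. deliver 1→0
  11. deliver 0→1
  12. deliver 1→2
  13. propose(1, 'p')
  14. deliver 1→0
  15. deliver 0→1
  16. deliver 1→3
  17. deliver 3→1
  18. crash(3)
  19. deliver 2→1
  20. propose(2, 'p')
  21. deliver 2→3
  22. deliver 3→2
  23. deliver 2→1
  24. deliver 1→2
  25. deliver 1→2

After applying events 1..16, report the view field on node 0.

1

after 1 — timeout(1): n1:prim/v1/[-]
after 2 — deliver 1→0: n0:back/v1/[-]
after 3 — deliver 1→2: n2:back/v1/[-]
after 4 — deliver 1→3: n3:back/v1/[-]
after 5 — propose(1,'z'): ·
after 6 — deliver 1→2: n2:back/v1/[z]
after 7 — deliver 2→1: ·
after 8 — deliver 1→3: n3:back/v1/[z]
after 9 — deliver 3→1: n1:prim/v1/[z]
after 10 — deliver 1→0: n0:back/v1/[z]
after 11 — deliver 0→1: ·
after 12 — deliver 1→2: ·
after 13 — propose(1,'p'): ·
after 14 — deliver 1→0: n0:back/v1/[z,p]
after 15 — deliver 0→1: ·
after 16 — deliver 1→3: n3:back/v1/[z,p]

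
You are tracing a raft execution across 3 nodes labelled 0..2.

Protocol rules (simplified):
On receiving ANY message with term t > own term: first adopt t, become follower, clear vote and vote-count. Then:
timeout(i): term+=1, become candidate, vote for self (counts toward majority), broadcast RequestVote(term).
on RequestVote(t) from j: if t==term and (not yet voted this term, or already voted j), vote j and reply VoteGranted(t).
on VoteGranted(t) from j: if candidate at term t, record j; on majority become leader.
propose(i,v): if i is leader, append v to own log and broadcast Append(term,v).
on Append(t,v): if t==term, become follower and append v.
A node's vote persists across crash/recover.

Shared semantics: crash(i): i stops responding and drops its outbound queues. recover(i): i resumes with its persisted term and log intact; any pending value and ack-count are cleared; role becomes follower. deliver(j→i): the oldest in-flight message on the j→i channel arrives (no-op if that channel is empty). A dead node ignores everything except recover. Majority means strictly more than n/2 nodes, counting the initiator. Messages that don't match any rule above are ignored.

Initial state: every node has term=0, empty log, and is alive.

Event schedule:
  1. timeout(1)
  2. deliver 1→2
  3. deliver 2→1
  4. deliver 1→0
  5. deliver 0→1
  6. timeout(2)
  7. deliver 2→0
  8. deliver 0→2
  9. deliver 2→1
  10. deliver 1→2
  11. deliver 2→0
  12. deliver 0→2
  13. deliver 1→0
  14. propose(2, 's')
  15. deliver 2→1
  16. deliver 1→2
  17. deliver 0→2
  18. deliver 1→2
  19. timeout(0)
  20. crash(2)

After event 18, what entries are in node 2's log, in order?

s

e1 timeout(1): 1[cand,t=1,-]
e2 deliver 1→2: 2[foll,t=1,-]
e3 deliver 2→1: 1[lead,t=1,-]
e4 deliver 1→0: 0[foll,t=1,-]
e5 deliver 0→1: ·
e6 timeout(2): 2[cand,t=2,-]
e7 deliver 2→0: 0[foll,t=2,-]
e8 deliver 0→2: 2[lead,t=2,-]
e9 deliver 2→1: 1[foll,t=2,-]
e10 deliver 1→2: ·
e11 deliver 2→0: ·
e12 deliver 0→2: ·
e13 deliver 1→0: ·
e14 propose(2,'s'): 2[lead,t=2,s]
e15 deliver 2→1: 1[foll,t=2,s]
e16 deliver 1→2: ·
e17 deliver 0→2: ·
e18 deliver 1→2: ·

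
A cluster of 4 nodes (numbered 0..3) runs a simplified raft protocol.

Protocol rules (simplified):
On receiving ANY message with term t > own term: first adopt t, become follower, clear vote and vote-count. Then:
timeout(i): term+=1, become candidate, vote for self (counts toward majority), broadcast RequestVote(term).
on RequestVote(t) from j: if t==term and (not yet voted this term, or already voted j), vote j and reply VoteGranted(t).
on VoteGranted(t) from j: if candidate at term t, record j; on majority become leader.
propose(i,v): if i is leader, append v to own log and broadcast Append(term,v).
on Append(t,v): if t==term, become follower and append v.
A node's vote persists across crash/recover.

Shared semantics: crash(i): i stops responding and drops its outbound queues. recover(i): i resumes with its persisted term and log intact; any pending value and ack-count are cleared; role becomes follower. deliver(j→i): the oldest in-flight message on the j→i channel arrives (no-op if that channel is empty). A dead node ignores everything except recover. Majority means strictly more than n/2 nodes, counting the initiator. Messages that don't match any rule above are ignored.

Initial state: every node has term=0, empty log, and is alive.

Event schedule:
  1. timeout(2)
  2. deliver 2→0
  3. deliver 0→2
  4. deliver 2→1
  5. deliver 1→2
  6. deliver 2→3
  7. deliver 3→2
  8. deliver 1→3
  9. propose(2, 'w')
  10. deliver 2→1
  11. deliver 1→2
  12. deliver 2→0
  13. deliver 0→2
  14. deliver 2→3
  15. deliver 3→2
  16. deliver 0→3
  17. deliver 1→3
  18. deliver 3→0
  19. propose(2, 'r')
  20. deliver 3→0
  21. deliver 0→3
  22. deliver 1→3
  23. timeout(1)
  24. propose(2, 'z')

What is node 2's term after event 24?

1

[1] timeout(2) → N2(cand t1 [-])
[2] deliver 2→0 → N0(foll t1 [-])
[3] deliver 0→2 → ∅
[4] deliver 2→1 → N1(foll t1 [-])
[5] deliver 1→2 → N2(lead t1 [-])
[6] deliver 2→3 → N3(foll t1 [-])
[7] deliver 3→2 → ∅
[8] deliver 1→3 → ∅
[9] propose(2,'w') → N2(lead t1 [w])
[10] deliver 2→1 → N1(foll t1 [w])
[11] deliver 1→2 → ∅
[12] deliver 2→0 → N0(foll t1 [w])
[13] deliver 0→2 → ∅
[14] deliver 2→3 → N3(foll t1 [w])
[15] deliver 3→2 → ∅
[16] deliver 0→3 → ∅
[17] deliver 1→3 → ∅
[18] deliver 3→0 → ∅
[19] propose(2,'r') → N2(lead t1 [w,r])
[20] deliver 3→0 → ∅
[21] deliver 0→3 → ∅
[22] deliver 1→3 → ∅
[23] timeout(1) → N1(cand t2 [w])
[24] propose(2,'z') → N2(lead t1 [w,r,z])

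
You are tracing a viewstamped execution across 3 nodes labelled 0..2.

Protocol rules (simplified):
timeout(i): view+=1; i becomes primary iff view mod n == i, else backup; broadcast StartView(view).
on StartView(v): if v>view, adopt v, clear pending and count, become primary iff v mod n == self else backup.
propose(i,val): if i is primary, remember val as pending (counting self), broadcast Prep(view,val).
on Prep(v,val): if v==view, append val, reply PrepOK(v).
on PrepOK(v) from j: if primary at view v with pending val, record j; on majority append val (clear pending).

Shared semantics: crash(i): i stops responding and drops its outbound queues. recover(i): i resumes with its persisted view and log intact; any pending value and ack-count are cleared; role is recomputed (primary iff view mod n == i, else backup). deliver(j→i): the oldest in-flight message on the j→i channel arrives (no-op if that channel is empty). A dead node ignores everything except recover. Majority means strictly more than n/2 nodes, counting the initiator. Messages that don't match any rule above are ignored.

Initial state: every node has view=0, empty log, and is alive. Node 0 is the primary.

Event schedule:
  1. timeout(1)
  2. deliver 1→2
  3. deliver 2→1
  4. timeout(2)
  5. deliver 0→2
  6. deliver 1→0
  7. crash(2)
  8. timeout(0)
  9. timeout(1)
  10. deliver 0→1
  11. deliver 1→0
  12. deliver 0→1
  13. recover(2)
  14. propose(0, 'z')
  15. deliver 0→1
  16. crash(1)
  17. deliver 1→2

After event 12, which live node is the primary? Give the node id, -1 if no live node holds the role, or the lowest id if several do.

-1

e1 timeout(1): 1[prim,v=1,-]
e2 deliver 1→2: 2[back,v=1,-]
e3 deliver 2→1: ·
e4 timeout(2): 2[prim,v=2,-]
e5 deliver 0→2: ·
e6 deliver 1→0: 0[back,v=1,-]
e7 crash(2): 2[✗prim,v=2,-]
e8 timeout(0): 0[back,v=2,-]
e9 timeout(1): 1[back,v=2,-]
e10 deliver 0→1: ·
e11 deliver 1→0: ·
e12 deliver 0→1: ·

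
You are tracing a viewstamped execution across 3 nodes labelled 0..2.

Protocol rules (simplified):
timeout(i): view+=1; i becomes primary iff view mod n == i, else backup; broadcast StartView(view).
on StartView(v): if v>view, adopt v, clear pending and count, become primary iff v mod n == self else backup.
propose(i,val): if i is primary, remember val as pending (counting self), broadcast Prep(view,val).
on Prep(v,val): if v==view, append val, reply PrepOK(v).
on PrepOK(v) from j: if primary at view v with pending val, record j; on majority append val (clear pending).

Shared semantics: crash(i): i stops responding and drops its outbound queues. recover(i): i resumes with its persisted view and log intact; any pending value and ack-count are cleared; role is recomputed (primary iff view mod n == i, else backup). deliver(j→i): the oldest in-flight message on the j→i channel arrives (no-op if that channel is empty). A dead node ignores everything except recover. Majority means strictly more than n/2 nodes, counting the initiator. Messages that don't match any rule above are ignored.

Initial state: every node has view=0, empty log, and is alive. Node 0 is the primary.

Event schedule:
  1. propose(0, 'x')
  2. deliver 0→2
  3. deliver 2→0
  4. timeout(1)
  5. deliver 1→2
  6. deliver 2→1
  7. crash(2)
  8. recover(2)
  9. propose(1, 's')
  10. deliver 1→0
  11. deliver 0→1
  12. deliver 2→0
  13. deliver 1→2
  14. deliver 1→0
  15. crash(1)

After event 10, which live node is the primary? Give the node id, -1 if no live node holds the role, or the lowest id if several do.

1

step 1 propose(0,'x'): —
step 2 deliver 0→2: 2={back,v=0,log=x}
step 3 deliver 2→0: 0={prim,v=0,log=x}
step 4 timeout(1): 1={prim,v=1,log=-}
step 5 deliver 1→2: 2={back,v=1,log=x}
step 6 deliver 2→1: —
step 7 crash(2): 2={✗back,v=1,log=x}
step 8 recover(2): 2={back,v=1,log=x}
step 9 propose(1,'s'): —
step 10 deliver 1→0: 0={back,v=1,log=x}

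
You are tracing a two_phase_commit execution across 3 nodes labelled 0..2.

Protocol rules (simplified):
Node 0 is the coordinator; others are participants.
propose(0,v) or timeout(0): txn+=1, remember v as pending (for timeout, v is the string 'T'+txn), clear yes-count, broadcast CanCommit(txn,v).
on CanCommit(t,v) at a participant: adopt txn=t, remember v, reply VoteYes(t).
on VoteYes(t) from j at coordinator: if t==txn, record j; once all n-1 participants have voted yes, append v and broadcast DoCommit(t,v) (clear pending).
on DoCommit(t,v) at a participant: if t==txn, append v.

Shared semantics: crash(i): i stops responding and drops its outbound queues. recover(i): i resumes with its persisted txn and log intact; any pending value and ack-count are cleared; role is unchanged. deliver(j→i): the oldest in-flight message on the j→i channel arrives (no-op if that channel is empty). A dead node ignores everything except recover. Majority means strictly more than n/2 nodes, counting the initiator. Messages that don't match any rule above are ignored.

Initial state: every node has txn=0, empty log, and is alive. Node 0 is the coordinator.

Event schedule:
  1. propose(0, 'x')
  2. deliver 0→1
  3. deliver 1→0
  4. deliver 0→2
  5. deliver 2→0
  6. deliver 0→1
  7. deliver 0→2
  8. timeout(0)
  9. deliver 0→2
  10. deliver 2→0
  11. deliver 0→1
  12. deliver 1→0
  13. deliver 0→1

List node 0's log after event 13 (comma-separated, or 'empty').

x,T2

after 1 — propose(0,'x'): n0:coor/t1/[-]
after 2 — deliver 0→1: n1:part/t1/[-]
after 3 — deliver 1→0: ·
after 4 — deliver 0→2: n2:part/t1/[-]
after 5 — deliver 2→0: n0:coor/t1/[x]
after 6 — deliver 0→1: n1:part/t1/[x]
after 7 — deliver 0→2: n2:part/t1/[x]
after 8 — timeout(0): n0:coor/t2/[x]
after 9 — deliver 0→2: n2:part/t2/[x]
after 10 — deliver 2→0: ·
after 11 — deliver 0→1: n1:part/t2/[x]
after 12 — deliver 1→0: n0:coor/t2/[x,T2]
after 13 — deliver 0→1: n1:part/t2/[x,T2]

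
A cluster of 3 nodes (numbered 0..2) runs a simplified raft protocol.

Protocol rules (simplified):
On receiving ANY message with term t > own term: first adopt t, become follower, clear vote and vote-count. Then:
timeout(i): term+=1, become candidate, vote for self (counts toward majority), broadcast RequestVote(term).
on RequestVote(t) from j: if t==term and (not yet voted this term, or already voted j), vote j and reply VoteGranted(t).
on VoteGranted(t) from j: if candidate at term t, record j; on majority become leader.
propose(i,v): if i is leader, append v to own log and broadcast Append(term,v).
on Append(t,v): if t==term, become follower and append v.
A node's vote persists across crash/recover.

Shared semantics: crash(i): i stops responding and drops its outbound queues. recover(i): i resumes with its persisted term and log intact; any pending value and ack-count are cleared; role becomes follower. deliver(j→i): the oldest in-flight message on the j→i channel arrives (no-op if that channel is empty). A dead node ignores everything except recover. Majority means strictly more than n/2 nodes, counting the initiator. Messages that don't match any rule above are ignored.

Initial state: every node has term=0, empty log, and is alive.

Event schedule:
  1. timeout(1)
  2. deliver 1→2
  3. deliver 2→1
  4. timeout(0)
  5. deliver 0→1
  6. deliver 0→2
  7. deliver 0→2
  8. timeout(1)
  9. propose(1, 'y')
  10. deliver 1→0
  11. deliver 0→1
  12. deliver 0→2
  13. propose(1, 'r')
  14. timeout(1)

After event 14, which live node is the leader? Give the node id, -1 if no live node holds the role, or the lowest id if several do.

1. timeout(1):  <1:cand t1 ->
2. deliver 1→2:  <2:foll t1 ->
3. deliver 2→1:  <1:lead t1 ->
4. timeout(0):  <0:cand t1 ->
5. deliver 0→1:  nop
6. deliver 0→2:  nop
7. deliver 0→2:  nop
8. timeout(1):  <1:cand t2 ->
9. propose(1,'y'):  nop
10. deliver 1→0:  nop
11. deliver 0→1:  nop
12. deliver 0→2:  nop
13. propose(1,'r'):  nop
14. timeout(1):  <1:cand t3 ->

-1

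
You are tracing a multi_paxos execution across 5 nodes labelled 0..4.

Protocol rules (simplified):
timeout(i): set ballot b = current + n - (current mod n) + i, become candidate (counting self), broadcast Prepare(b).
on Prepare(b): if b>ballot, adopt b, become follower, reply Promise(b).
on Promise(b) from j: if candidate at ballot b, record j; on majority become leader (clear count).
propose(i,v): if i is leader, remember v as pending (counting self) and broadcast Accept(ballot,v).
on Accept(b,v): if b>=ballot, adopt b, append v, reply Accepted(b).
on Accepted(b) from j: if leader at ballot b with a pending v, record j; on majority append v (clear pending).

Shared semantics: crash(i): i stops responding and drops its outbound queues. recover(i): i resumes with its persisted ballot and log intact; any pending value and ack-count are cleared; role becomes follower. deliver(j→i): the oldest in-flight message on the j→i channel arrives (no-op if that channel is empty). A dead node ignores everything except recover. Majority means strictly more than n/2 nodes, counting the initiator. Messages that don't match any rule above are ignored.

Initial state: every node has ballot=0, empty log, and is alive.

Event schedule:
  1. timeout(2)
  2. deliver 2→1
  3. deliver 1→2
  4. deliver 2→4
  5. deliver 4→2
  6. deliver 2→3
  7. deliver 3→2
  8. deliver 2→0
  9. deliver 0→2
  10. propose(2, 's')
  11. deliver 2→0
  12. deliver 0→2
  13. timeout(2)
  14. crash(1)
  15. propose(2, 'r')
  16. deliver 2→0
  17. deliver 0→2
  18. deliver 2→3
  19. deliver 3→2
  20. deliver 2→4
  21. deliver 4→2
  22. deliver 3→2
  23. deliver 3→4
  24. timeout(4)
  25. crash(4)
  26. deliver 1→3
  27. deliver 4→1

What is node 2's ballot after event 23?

step 1 timeout(2): 2={cand,b=7,log=-}
step 2 deliver 2→1: 1={foll,b=7,log=-}
step 3 deliver 1→2: —
step 4 deliver 2→4: 4={foll,b=7,log=-}
step 5 deliver 4→2: 2={lead,b=7,log=-}
step 6 deliver 2→3: 3={foll,b=7,log=-}
step 7 deliver 3→2: —
step 8 deliver 2→0: 0={foll,b=7,log=-}
step 9 deliver 0→2: —
step 10 propose(2,'s'): —
step 11 deliver 2→0: 0={foll,b=7,log=s}
step 12 deliver 0→2: —
step 13 timeout(2): 2={cand,b=12,log=-}
step 14 crash(1): 1={✗foll,b=7,log=-}
step 15 propose(2,'r'): —
step 16 deliver 2→0: 0={foll,b=12,log=s}
step 17 deliver 0→2: —
step 18 deliver 2→3: 3={foll,b=7,log=s}
step 19 deliver 3→2: —
step 20 deliver 2→4: 4={foll,b=7,log=s}
step 21 deliver 4→2: —
step 22 deliver 3→2: —
step 23 deliver 3→4: —

12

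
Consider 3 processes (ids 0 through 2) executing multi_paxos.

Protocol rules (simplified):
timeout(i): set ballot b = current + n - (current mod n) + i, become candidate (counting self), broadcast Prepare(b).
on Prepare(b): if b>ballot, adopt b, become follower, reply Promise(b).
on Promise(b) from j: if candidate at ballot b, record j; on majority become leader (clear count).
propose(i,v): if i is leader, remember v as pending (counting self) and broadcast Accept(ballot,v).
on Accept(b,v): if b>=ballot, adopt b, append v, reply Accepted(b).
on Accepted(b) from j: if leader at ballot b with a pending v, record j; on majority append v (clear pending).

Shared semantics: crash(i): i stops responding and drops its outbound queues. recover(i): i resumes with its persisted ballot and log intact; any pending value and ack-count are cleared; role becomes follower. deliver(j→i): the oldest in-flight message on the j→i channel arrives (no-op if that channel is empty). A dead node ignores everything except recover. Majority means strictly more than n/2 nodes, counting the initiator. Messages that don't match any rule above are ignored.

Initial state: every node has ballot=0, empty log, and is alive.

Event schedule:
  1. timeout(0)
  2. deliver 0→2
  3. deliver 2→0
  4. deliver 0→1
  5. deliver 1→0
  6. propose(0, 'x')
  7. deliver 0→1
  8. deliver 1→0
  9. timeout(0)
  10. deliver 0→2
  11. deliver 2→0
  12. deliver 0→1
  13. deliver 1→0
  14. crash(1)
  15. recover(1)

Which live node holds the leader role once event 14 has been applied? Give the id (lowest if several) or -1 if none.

after 1 — timeout(0): n0:cand/b3/[-]
after 2 — deliver 0→2: n2:foll/b3/[-]
after 3 — deliver 2→0: n0:lead/b3/[-]
after 4 — deliver 0→1: n1:foll/b3/[-]
after 5 — deliver 1→0: ·
after 6 — propose(0,'x'): ·
after 7 — deliver 0→1: n1:foll/b3/[x]
after 8 — deliver 1→0: n0:lead/b3/[x]
after 9 — timeout(0): n0:cand/b6/[x]
after 10 — deliver 0→2: n2:foll/b3/[x]
after 11 — deliver 2→0: ·
after 12 — deliver 0→1: n1:foll/b6/[x]
after 13 — deliver 1→0: n0:lead/b6/[x]
after 14 — crash(1): n1:✗foll/b6/[x]

0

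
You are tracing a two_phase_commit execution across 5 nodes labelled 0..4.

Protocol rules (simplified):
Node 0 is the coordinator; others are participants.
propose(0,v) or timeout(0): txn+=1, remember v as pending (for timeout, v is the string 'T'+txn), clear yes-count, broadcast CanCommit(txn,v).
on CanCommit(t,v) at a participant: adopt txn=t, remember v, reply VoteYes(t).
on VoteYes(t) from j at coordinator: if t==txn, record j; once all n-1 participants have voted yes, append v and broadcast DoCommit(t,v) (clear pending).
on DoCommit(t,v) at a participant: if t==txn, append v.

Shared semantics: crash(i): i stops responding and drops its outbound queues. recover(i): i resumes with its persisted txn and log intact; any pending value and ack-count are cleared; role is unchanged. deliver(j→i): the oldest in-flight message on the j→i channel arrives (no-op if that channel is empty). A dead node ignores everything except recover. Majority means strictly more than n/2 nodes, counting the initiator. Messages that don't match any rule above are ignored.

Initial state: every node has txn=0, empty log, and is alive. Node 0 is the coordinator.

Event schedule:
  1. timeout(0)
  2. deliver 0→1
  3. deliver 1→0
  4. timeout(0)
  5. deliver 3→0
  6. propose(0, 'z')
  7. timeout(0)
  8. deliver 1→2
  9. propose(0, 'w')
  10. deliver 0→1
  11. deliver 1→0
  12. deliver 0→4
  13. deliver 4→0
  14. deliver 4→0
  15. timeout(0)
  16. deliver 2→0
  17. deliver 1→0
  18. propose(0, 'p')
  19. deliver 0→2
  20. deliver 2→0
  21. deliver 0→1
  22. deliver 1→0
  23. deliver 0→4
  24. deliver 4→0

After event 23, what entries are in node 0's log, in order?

empty

step 1 timeout(0): 0={coor,t=1,log=-}
step 2 deliver 0→1: 1={part,t=1,log=-}
step 3 deliver 1→0: —
step 4 timeout(0): 0={coor,t=2,log=-}
step 5 deliver 3→0: —
step 6 propose(0,'z'): 0={coor,t=3,log=-}
step 7 timeout(0): 0={coor,t=4,log=-}
step 8 deliver 1→2: —
step 9 propose(0,'w'): 0={coor,t=5,log=-}
step 10 deliver 0→1: 1={part,t=2,log=-}
step 11 deliver 1→0: —
step 12 deliver 0→4: 4={part,t=1,log=-}
step 13 deliver 4→0: —
step 14 deliver 4→0: —
step 15 timeout(0): 0={coor,t=6,log=-}
step 16 deliver 2→0: —
step 17 deliver 1→0: —
step 18 propose(0,'p'): 0={coor,t=7,log=-}
step 19 deliver 0→2: 2={part,t=1,log=-}
step 20 deliver 2→0: —
step 21 deliver 0→1: 1={part,t=3,log=-}
step 22 deliver 1→0: —
step 23 deliver 0→4: 4={part,t=2,log=-}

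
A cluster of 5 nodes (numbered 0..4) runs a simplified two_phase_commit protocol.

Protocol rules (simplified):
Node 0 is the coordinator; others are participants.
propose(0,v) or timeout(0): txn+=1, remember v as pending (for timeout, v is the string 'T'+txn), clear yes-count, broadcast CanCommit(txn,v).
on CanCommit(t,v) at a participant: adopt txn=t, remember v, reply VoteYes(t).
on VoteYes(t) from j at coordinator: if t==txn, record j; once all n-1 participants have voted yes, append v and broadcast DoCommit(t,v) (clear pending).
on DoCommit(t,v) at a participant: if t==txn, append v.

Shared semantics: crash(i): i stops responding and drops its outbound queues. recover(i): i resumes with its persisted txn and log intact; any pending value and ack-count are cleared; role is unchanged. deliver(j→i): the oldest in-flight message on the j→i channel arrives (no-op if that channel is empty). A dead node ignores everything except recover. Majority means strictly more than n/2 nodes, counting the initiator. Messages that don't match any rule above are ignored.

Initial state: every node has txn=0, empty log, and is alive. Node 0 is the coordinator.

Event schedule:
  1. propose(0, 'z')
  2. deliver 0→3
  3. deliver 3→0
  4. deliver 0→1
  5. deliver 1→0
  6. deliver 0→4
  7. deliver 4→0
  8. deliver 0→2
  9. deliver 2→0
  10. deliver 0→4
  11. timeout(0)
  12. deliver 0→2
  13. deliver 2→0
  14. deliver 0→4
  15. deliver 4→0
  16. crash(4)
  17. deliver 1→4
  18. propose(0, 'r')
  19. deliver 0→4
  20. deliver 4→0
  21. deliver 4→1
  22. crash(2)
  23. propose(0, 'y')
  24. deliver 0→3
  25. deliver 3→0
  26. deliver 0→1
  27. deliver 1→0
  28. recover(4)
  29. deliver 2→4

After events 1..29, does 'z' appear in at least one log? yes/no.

after 1 — propose(0,'z'): n0:coor/t1/[-]
after 2 — deliver 0→3: n3:part/t1/[-]
after 3 — deliver 3→0: ·
after 4 — deliver 0→1: n1:part/t1/[-]
after 5 — deliver 1→0: ·
after 6 — deliver 0→4: n4:part/t1/[-]
after 7 — deliver 4→0: ·
after 8 — deliver 0→2: n2:part/t1/[-]
after 9 — deliver 2→0: n0:coor/t1/[z]
after 10 — deliver 0→4: n4:part/t1/[z]
after 11 — timeout(0): n0:coor/t2/[z]
after 12 — deliver 0→2: n2:part/t1/[z]
after 13 — deliver 2→0: ·
after 14 — deliver 0→4: n4:part/t2/[z]
after 15 — deliver 4→0: ·
after 16 — crash(4): n4:✗part/t2/[z]
after 17 — deliver 1→4: ·
after 18 — propose(0,'r'): n0:coor/t3/[z]
after 19 — deliver 0→4: ·
after 20 — deliver 4→0: ·
after 21 — deliver 4→1: ·
after 22 — crash(2): n2:✗part/t1/[z]
after 23 — propose(0,'y'): n0:coor/t4/[z]
after 24 — deliver 0→3: n3:part/t1/[z]
after 25 — deliver 3→0: ·
after 26 — deliver 0→1: n1:part/t1/[z]
after 27 — deliver 1→0: ·
after 28 — recover(4): n4:part/t2/[z]
after 29 — deliver 2→4: ·

yes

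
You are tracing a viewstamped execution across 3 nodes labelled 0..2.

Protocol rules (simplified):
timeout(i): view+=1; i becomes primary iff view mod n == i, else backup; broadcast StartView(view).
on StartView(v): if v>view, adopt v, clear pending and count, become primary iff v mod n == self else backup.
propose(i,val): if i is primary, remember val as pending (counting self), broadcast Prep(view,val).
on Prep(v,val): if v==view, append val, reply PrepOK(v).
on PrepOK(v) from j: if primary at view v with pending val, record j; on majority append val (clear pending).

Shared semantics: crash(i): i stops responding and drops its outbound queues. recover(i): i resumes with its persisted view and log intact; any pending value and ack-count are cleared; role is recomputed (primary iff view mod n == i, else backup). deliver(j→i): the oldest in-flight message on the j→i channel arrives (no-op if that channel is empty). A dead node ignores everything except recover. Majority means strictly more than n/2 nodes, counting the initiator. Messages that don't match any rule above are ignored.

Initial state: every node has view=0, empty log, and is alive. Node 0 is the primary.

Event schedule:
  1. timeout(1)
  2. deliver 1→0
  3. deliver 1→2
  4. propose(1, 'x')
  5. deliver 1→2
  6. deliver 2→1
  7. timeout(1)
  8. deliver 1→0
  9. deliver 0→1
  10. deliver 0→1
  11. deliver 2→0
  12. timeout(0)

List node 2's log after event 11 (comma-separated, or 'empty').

1. timeout(1):  <1:prim v1 ->
2. deliver 1→0:  <0:back v1 ->
3. deliver 1→2:  <2:back v1 ->
4. propose(1,'x'):  nop
5. deliver 1→2:  <2:back v1 x>
6. deliver 2→1:  <1:prim v1 x>
7. timeout(1):  <1:back v2 x>
8. deliver 1→0:  <0:back v1 x>
9. deliver 0→1:  nop
10. deliver 0→1:  nop
11. deliver 2→0:  nop

x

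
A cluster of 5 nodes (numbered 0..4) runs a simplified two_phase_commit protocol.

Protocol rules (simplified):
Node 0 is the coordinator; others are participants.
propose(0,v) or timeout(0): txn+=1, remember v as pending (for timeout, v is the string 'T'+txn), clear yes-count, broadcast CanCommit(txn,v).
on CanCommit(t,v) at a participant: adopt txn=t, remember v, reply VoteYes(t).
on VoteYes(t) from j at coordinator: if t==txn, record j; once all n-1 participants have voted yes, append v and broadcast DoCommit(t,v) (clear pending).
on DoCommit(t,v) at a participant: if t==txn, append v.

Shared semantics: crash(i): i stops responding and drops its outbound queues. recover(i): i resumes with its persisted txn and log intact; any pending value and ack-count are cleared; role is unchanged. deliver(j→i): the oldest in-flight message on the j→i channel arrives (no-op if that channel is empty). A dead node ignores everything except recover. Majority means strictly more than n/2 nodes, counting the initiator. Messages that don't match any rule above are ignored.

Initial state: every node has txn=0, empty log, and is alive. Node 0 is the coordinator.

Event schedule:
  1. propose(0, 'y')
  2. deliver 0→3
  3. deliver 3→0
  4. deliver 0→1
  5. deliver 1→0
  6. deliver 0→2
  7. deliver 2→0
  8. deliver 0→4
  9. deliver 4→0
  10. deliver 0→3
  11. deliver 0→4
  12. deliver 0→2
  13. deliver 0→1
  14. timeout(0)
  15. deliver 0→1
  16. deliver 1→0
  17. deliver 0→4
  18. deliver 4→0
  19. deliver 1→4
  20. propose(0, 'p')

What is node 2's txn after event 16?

1

1. propose(0,'y'):  <0:coor t1 ->
2. deliver 0→3:  <3:part t1 ->
3. deliver 3→0:  nop
4. deliver 0→1:  <1:part t1 ->
5. deliver 1→0:  nop
6. deliver 0→2:  <2:part t1 ->
7. deliver 2→0:  nop
8. deliver 0→4:  <4:part t1 ->
9. deliver 4→0:  <0:coor t1 y>
10. deliver 0→3:  <3:part t1 y>
11. deliver 0→4:  <4:part t1 y>
12. deliver 0→2:  <2:part t1 y>
13. deliver 0→1:  <1:part t1 y>
14. timeout(0):  <0:coor t2 y>
15. deliver 0→1:  <1:part t2 y>
16. deliver 1→0:  nop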